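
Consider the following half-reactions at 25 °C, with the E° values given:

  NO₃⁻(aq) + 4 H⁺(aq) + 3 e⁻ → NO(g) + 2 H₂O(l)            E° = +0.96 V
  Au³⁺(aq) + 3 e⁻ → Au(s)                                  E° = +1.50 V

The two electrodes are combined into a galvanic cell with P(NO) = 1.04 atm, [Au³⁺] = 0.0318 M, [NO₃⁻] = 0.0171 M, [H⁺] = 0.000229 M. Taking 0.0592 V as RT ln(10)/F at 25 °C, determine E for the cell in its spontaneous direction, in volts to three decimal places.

+0.833 V

Au³⁺/Au is the cathode (higher E°), NO₃⁻/NO the anode: E°cell = +1.50 − (+0.96) = +0.54 V, n = 3.
Overall: Au³⁺(aq) + NO(g) + 2 H₂O(l) → Au(s) + NO₃⁻(aq) + 4 H⁺(aq)
Q = [NO₃⁻]·[H⁺]^4 / ([Au³⁺]·P(NO)); log Q = -14.847.
E = E° − (0.0592/n) log Q = +0.54 − (0.0592/3)(-14.847) = +0.833 V.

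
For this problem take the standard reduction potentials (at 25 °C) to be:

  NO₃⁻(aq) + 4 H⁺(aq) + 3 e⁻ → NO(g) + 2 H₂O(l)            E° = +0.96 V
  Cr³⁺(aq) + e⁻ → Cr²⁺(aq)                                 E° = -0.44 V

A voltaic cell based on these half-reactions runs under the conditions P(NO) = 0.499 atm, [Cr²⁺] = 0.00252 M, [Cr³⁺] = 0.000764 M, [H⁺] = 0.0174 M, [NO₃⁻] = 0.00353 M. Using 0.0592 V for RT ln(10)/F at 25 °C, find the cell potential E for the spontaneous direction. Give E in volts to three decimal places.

+1.249 V

NO₃⁻/NO is the cathode (higher E°), Cr³⁺/Cr²⁺ the anode: E°cell = +0.96 − (-0.44) = +1.40 V, n = 3.
Overall: NO₃⁻(aq) + 4 H⁺(aq) + 3 Cr²⁺(aq) → NO(g) + 2 H₂O(l) + 3 Cr³⁺(aq)
Q = P(NO)·[Cr³⁺]^3 / ([NO₃⁻]·[H⁺]^4·[Cr²⁺]^3); log Q = 7.633.
E = E° − (0.0592/n) log Q = +1.40 − (0.0592/3)(7.633) = +1.249 V.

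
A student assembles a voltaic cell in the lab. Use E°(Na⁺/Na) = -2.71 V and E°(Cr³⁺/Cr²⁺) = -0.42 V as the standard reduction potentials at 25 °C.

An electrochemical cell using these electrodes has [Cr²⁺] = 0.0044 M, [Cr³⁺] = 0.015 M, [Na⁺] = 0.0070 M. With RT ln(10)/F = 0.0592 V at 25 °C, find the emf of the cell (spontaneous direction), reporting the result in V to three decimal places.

+2.449 V

Cr³⁺/Cr²⁺ is the cathode (higher E°), Na⁺/Na the anode: E°cell = -0.42 − (-2.71) = +2.29 V, n = 1.
Overall: Cr³⁺(aq) + Na(s) → Cr²⁺(aq) + Na⁺(aq)
Q = [Cr²⁺]·[Na⁺] / ([Cr³⁺]); log Q = -2.688.
E = E° − (0.0592/n) log Q = +2.29 − (0.0592/1)(-2.688) = +2.449 V.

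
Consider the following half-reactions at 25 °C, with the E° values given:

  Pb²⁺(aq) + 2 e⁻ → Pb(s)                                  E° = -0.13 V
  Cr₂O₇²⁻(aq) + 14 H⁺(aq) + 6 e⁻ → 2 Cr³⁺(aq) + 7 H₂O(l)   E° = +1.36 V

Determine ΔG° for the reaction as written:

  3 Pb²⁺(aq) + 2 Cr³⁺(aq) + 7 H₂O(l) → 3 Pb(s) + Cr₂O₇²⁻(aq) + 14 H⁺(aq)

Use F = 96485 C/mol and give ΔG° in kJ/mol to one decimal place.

As written, Pb²⁺/Pb is reduced (cathode) and Cr₂O₇²⁻/Cr³⁺ is oxidised (anode), so E°cell = (-0.13) − (+1.36) = -1.49 V.
Balancing electrons gives n = 6.
ΔG° = −nFE° = −(6)(96485)(-1.49) = 862,576 J = +862.6 kJ/mol.

+862.6 kJ/mol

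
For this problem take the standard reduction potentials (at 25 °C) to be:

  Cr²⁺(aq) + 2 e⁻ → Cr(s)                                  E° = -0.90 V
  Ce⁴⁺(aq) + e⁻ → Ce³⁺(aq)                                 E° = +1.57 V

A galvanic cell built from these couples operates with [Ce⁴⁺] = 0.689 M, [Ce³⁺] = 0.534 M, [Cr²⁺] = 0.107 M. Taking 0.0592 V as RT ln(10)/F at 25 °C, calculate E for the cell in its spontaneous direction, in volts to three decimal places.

Ce⁴⁺/Ce³⁺ is the cathode (higher E°), Cr²⁺/Cr the anode: E°cell = +1.57 − (-0.90) = +2.47 V, n = 2.
Overall: 2 Ce⁴⁺(aq) + Cr(s) → 2 Ce³⁺(aq) + Cr²⁺(aq)
Q = [Ce³⁺]^2·[Cr²⁺] / ([Ce⁴⁺]^2); log Q = -1.192.
E = E° − (0.0592/n) log Q = +2.47 − (0.0592/2)(-1.192) = +2.505 V.

+2.505 V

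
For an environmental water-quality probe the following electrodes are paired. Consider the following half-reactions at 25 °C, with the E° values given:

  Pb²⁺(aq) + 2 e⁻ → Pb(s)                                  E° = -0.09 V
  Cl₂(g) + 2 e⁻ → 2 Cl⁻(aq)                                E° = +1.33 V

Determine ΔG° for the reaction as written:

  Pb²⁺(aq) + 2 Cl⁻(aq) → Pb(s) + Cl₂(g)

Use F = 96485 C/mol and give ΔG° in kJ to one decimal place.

+274.0 kJ

As written, Pb²⁺/Pb is reduced (cathode) and Cl₂/Cl⁻ is oxidised (anode), so E°cell = (-0.09) − (+1.33) = -1.42 V.
Balancing electrons gives n = 2.
ΔG° = −nFE° = −(2)(96485)(-1.42) = 274,017 J = +274.0 kJ.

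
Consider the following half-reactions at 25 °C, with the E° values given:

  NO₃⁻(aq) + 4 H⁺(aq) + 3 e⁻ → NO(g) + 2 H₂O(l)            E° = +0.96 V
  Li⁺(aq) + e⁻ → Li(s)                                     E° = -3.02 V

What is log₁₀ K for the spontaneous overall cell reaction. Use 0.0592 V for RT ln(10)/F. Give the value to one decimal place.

Cathode: NO₃⁻/NO; anode: Li⁺/Li. E°cell = +3.98 V, n = 3.
log K = nE°cell / 0.0592 = (3)(+3.98) / 0.0592 = 201.7.

201.7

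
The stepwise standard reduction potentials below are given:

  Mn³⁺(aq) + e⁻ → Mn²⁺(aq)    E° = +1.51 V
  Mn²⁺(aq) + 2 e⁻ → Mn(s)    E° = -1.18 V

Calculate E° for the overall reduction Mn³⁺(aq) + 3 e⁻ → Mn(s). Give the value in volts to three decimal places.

-0.283 V

Adding the free-energy changes (−nFE°) of the two steps gives −n₃FE°₃ = −n₁FE°₁ − n₂FE°₂.
E°₃ = (1×+1.51 + 2×-1.18) / 3 = (-0.850) / 3 = -0.283 V.
E° values themselves are not directly additive — weighting by electron count is essential.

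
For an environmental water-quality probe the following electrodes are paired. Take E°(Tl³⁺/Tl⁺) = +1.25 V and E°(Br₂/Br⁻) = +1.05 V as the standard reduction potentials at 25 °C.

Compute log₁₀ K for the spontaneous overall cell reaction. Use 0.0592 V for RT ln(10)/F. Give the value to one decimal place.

Cathode: Tl³⁺/Tl⁺; anode: Br₂/Br⁻. E°cell = +0.20 V, n = 2.
log K = nE°cell / 0.0592 = (2)(+0.20) / 0.0592 = 6.8.

6.8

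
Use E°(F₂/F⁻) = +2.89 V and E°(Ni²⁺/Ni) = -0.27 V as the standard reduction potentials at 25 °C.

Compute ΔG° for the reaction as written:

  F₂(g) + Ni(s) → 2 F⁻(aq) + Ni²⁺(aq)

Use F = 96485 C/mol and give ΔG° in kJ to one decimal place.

As written, F₂/F⁻ is reduced (cathode) and Ni²⁺/Ni is oxidised (anode), so E°cell = (+2.89) − (-0.27) = +3.16 V.
Balancing electrons gives n = 2.
ΔG° = −nFE° = −(2)(96485)(+3.16) = -609,785 J = -609.8 kJ.

-609.8 kJ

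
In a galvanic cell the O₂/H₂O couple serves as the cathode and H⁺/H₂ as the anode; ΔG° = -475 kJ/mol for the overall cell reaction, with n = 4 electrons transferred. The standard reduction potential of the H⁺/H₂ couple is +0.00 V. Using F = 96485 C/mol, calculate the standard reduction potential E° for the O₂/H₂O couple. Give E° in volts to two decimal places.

E°cell = −ΔG°/(nF) = −(-475×10³)/((4)(96485)) = +1.231 V.
Since O₂/H₂O is the cathode and H⁺/H₂ the anode, E°cell = E°(O₂/H₂O) − E°(H⁺/H₂).
So E°(O₂/H₂O) = E°cell + E°(H⁺/H₂) = +1.231 + (+0.00) = +1.23 V.

+1.23 V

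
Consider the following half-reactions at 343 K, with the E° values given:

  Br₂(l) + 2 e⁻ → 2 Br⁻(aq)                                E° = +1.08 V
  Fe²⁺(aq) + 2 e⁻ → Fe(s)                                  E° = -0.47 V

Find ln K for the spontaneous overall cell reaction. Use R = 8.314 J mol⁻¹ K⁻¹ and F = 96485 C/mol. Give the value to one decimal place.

104.9

Cathode: Br₂/Br⁻; anode: Fe²⁺/Fe. E°cell = (+1.08) − (-0.47) = +1.55 V, with n = 2.
ΔG° = −nFE° = −RT ln K, so ln K = nFE°/(RT) = (2)(96485)(+1.55) / ((8.314)(343)) = 104.886.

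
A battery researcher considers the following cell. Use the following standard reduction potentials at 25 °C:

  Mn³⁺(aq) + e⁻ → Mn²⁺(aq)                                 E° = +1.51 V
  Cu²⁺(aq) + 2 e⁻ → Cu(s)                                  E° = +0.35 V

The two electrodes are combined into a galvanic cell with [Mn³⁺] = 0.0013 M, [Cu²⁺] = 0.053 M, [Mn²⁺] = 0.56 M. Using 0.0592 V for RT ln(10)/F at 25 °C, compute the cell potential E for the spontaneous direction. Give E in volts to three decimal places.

Mn³⁺/Mn²⁺ is the cathode (higher E°), Cu²⁺/Cu the anode: E°cell = +1.51 − (+0.35) = +1.16 V, n = 2.
Overall: 2 Mn³⁺(aq) + Cu(s) → 2 Mn²⁺(aq) + Cu²⁺(aq)
Q = [Mn²⁺]^2·[Cu²⁺] / ([Mn³⁺]^2); log Q = 3.993.
E = E° − (0.0592/n) log Q = +1.16 − (0.0592/2)(3.993) = +1.042 V.

+1.042 V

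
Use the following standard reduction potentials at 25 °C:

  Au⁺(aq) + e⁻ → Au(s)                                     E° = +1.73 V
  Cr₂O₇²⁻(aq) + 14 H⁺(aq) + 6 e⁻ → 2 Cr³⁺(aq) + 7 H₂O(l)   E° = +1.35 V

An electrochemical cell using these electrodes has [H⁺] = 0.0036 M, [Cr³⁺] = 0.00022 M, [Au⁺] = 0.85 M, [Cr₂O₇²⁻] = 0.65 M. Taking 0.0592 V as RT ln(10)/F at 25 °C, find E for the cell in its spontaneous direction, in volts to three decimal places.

+0.643 V

Au⁺/Au is the cathode (higher E°), Cr₂O₇²⁻/Cr³⁺ the anode: E°cell = +1.73 − (+1.35) = +0.38 V, n = 6.
Overall: 6 Au⁺(aq) + 2 Cr³⁺(aq) + 7 H₂O(l) → 6 Au(s) + Cr₂O₇²⁻(aq) + 14 H⁺(aq)
Q = [Cr₂O₇²⁻]·[H⁺]^14 / ([Au⁺]^6·[Cr³⁺]^2); log Q = -26.660.
E = E° − (0.0592/n) log Q = +0.38 − (0.0592/6)(-26.660) = +0.643 V.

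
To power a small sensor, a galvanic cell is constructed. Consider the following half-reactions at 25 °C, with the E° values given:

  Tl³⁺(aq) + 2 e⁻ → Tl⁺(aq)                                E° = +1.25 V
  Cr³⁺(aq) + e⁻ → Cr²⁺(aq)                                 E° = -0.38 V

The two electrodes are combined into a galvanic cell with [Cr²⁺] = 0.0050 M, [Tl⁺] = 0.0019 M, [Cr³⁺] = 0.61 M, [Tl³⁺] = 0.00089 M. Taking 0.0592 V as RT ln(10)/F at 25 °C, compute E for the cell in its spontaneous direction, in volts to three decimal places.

Tl³⁺/Tl⁺ is the cathode (higher E°), Cr³⁺/Cr²⁺ the anode: E°cell = +1.25 − (-0.38) = +1.63 V, n = 2.
Overall: Tl³⁺(aq) + 2 Cr²⁺(aq) → Tl⁺(aq) + 2 Cr³⁺(aq)
Q = [Tl⁺]·[Cr³⁺]^2 / ([Tl³⁺]·[Cr²⁺]^2); log Q = 4.502.
E = E° − (0.0592/n) log Q = +1.63 − (0.0592/2)(4.502) = +1.497 V.

+1.497 V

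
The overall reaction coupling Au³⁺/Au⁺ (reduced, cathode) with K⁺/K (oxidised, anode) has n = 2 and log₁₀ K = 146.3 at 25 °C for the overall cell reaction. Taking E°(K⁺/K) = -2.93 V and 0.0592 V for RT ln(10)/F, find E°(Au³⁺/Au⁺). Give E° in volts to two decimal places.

+1.40 V

E°cell = (0.0592/n)·log K = (0.0592/2)(146.3) = +4.330 V.
Since Au³⁺/Au⁺ is the cathode and K⁺/K the anode, E°cell = E°(Au³⁺/Au⁺) − E°(K⁺/K).
So E°(Au³⁺/Au⁺) = E°cell + E°(K⁺/K) = +4.330 + (-2.93) = +1.40 V.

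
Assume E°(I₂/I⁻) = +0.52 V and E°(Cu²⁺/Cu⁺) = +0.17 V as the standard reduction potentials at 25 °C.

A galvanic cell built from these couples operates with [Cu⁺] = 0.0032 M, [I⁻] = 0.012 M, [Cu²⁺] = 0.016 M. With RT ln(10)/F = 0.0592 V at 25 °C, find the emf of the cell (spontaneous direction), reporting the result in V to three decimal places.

I₂/I⁻ is the cathode (higher E°), Cu²⁺/Cu⁺ the anode: E°cell = +0.52 − (+0.17) = +0.35 V, n = 2.
Overall: I₂(s) + 2 Cu⁺(aq) → 2 I⁻(aq) + 2 Cu²⁺(aq)
Q = [I⁻]^2·[Cu²⁺]^2 / ([Cu⁺]^2); log Q = -2.444.
E = E° − (0.0592/n) log Q = +0.35 − (0.0592/2)(-2.444) = +0.422 V.

+0.422 V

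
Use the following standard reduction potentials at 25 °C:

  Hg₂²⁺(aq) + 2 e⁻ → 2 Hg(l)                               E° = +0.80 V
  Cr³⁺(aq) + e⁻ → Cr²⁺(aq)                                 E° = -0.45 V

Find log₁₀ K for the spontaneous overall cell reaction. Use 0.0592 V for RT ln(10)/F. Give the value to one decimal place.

42.2

Cathode: Hg₂²⁺/Hg; anode: Cr³⁺/Cr²⁺. E°cell = +1.25 V, n = 2.
log K = nE°cell / 0.0592 = (2)(+1.25) / 0.0592 = 42.2.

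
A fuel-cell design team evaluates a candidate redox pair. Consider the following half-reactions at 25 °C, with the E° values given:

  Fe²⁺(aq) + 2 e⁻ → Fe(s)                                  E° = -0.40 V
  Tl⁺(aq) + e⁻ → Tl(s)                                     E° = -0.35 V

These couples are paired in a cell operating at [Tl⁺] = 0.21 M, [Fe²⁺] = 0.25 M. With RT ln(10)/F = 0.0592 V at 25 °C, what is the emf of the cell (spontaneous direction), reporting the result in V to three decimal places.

Tl⁺/Tl is the cathode (higher E°), Fe²⁺/Fe the anode: E°cell = -0.35 − (-0.40) = +0.05 V, n = 2.
Overall: 2 Tl⁺(aq) + Fe(s) → 2 Tl(s) + Fe²⁺(aq)
Q = [Fe²⁺] / ([Tl⁺]^2); log Q = 0.754.
E = E° − (0.0592/n) log Q = +0.05 − (0.0592/2)(0.754) = +0.028 V.

+0.028 V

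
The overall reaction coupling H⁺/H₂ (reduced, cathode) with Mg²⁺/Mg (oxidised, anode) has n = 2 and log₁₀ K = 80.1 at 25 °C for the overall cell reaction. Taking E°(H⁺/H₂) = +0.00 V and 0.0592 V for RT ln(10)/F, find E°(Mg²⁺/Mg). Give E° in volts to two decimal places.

E°cell = (0.0592/n)·log K = (0.0592/2)(80.1) = +2.371 V.
Since H⁺/H₂ is the cathode and Mg²⁺/Mg the anode, E°cell = E°(H⁺/H₂) − E°(Mg²⁺/Mg).
So E°(Mg²⁺/Mg) = E°(H⁺/H₂) − E°cell = (+0.00) − (+2.371) = -2.37 V.

-2.37 V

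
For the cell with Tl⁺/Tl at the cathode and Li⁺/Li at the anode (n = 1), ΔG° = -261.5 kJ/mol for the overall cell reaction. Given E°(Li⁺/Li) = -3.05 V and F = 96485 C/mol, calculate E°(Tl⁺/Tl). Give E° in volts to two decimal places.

E°cell = −ΔG°/(nF) = −(-261.5×10³)/((1)(96485)) = +2.710 V.
Since Tl⁺/Tl is the cathode and Li⁺/Li the anode, E°cell = E°(Tl⁺/Tl) − E°(Li⁺/Li).
So E°(Tl⁺/Tl) = E°cell + E°(Li⁺/Li) = +2.710 + (-3.05) = -0.34 V.

-0.34 V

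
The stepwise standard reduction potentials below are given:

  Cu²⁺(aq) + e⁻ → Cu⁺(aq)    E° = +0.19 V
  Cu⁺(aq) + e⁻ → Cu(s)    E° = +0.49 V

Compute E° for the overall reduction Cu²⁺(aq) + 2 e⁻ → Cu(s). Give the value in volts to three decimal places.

+0.340 V

Since ΔG° = −nFE° is additive over sequential reductions, n₃E°₃ = n₁E°₁ + n₂E°₂.
E°₃ = (1×+0.19 + 1×+0.49) / 2 = (+0.680) / 2 = +0.340 V.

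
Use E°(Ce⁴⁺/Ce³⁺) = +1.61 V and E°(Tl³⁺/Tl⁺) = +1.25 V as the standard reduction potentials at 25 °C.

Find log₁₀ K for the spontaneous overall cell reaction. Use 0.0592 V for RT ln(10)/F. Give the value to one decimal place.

12.2

Cathode: Ce⁴⁺/Ce³⁺; anode: Tl³⁺/Tl⁺. E°cell = +0.36 V, n = 2.
log K = nE°cell / 0.0592 = (2)(+0.36) / 0.0592 = 12.2.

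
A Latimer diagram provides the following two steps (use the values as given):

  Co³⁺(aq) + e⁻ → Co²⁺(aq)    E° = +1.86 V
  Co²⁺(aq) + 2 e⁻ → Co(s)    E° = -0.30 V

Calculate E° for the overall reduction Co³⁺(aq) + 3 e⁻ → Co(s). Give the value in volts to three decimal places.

+0.420 V

Since ΔG° = −nFE° is additive over sequential reductions, n₃E°₃ = n₁E°₁ + n₂E°₂.
E°₃ = (1×+1.86 + 2×-0.30) / 3 = (+1.260) / 3 = +0.420 V.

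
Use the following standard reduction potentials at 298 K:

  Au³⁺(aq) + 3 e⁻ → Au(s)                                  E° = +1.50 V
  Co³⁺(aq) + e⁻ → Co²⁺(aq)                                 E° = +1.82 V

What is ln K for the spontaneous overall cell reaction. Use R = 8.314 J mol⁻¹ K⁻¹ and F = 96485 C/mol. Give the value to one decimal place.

Cathode: Co³⁺/Co²⁺; anode: Au³⁺/Au. E°cell = (+1.82) − (+1.50) = +0.32 V, with n = 3.
ΔG° = −nFE° = −RT ln K, so ln K = nFE°/(RT) = (3)(96485)(+0.32) / ((8.314)(298)) = 37.386.

37.4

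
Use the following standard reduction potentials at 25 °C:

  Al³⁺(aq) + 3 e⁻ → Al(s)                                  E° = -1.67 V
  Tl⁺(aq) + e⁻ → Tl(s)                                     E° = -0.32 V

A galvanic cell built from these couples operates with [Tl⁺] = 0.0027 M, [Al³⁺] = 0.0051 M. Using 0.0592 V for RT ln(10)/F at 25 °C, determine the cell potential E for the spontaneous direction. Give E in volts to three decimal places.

Tl⁺/Tl is the cathode (higher E°), Al³⁺/Al the anode: E°cell = -0.32 − (-1.67) = +1.35 V, n = 3.
Overall: 3 Tl⁺(aq) + Al(s) → 3 Tl(s) + Al³⁺(aq)
Q = [Al³⁺] / ([Tl⁺]^3); log Q = 5.413.
E = E° − (0.0592/n) log Q = +1.35 − (0.0592/3)(5.413) = +1.243 V.

+1.243 V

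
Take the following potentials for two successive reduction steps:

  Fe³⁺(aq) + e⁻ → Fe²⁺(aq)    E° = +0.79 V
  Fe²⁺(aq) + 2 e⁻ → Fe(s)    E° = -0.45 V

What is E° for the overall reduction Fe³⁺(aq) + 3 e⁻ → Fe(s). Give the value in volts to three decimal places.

-0.037 V

Standard free energies of sequential steps add: ΔG°₃ = ΔG°₁ + ΔG°₂, so n₃E°₃ = n₁E°₁ + n₂E°₂.
E°₃ = (1×+0.79 + 2×-0.45) / 3 = (-0.110) / 3 = -0.037 V.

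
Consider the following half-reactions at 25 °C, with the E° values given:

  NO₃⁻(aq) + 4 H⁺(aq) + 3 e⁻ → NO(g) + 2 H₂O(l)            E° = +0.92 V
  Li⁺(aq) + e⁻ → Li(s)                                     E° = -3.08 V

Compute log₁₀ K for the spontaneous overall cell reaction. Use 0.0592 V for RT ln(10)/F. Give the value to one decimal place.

Cathode: NO₃⁻/NO; anode: Li⁺/Li. E°cell = +4.00 V, n = 3.
log K = nE°cell / 0.0592 = (3)(+4.00) / 0.0592 = 202.7.

202.7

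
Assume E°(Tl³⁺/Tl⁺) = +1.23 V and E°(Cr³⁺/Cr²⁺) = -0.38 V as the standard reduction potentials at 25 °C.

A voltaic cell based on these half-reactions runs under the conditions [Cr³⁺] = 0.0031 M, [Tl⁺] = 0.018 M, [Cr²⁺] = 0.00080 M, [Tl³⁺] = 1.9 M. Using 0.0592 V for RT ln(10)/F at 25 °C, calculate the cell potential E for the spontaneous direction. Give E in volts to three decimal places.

Tl³⁺/Tl⁺ is the cathode (higher E°), Cr³⁺/Cr²⁺ the anode: E°cell = +1.23 − (-0.38) = +1.61 V, n = 2.
Overall: Tl³⁺(aq) + 2 Cr²⁺(aq) → Tl⁺(aq) + 2 Cr³⁺(aq)
Q = [Tl⁺]·[Cr³⁺]^2 / ([Tl³⁺]·[Cr²⁺]^2); log Q = -0.847.
E = E° − (0.0592/n) log Q = +1.61 − (0.0592/2)(-0.847) = +1.635 V.

+1.635 V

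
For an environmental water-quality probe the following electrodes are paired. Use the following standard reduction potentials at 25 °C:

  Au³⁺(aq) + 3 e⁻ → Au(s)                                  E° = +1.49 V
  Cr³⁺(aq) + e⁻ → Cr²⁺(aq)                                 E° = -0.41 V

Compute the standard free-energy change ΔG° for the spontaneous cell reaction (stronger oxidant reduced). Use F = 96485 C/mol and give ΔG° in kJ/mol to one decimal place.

Au³⁺/Au (E° = +1.49 V) is the cathode; Cr³⁺/Cr²⁺ (E° = -0.41 V) is the anode, so E°cell = +1.90 V.
Balancing electrons gives n = 3 (lcm of 3 and 1).
ΔG° = −nFE° = −(3)(96485)(+1.90) = -549,964 J = -550.0 kJ/mol.

-550.0 kJ/mol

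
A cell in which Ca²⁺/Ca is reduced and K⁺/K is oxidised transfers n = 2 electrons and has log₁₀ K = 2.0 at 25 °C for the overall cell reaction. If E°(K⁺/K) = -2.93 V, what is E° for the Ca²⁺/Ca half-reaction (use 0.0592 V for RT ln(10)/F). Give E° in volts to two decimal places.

-2.87 V

E°cell = (0.0592/n)·log K = (0.0592/2)(2.0) = +0.059 V.
Since Ca²⁺/Ca is the cathode and K⁺/K the anode, E°cell = E°(Ca²⁺/Ca) − E°(K⁺/K).
So E°(Ca²⁺/Ca) = E°cell + E°(K⁺/K) = +0.059 + (-2.93) = -2.87 V.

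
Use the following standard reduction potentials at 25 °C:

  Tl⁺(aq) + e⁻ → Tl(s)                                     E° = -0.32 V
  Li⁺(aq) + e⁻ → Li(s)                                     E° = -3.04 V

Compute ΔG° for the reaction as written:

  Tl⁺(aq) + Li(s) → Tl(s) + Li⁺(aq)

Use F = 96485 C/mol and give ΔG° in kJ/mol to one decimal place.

-262.4 kJ/mol

As written, Tl⁺/Tl is reduced (cathode) and Li⁺/Li is oxidised (anode), so E°cell = (-0.32) − (-3.04) = +2.72 V.
Balancing electrons gives n = 1.
ΔG° = −nFE° = −(1)(96485)(+2.72) = -262,439 J = -262.4 kJ/mol.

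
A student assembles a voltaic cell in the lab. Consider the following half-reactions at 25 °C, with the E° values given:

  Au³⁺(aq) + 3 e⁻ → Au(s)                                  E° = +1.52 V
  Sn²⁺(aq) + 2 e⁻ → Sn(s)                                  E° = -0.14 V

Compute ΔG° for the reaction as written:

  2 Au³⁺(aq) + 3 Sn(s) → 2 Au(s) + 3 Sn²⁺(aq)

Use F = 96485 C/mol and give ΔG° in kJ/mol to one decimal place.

As written, Au³⁺/Au is reduced (cathode) and Sn²⁺/Sn is oxidised (anode), so E°cell = (+1.52) − (-0.14) = +1.66 V.
Balancing electrons gives n = 6.
ΔG° = −nFE° = −(6)(96485)(+1.66) = -960,991 J = -961.0 kJ/mol.

-961.0 kJ/mol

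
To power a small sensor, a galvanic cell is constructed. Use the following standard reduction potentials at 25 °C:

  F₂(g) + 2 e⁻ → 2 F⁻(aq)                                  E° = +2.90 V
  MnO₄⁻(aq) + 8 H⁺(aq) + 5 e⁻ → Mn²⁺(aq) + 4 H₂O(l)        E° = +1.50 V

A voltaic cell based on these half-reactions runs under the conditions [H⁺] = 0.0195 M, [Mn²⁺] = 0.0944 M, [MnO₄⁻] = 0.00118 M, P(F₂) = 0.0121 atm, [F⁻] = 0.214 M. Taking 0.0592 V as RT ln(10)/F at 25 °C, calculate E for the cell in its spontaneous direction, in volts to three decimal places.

+1.567 V

F₂/F⁻ is the cathode (higher E°), MnO₄⁻/Mn²⁺ the anode: E°cell = +2.90 − (+1.50) = +1.40 V, n = 10.
Overall: 5 F₂(g) + 2 Mn²⁺(aq) + 8 H₂O(l) → 10 F⁻(aq) + 2 MnO₄⁻(aq) + 16 H⁺(aq)
Q = [F⁻]^10·[MnO₄⁻]^2·[H⁺]^16 / (P(F₂)^5·[Mn²⁺]^2); log Q = -28.275.
E = E° − (0.0592/n) log Q = +1.40 − (0.0592/10)(-28.275) = +1.567 V.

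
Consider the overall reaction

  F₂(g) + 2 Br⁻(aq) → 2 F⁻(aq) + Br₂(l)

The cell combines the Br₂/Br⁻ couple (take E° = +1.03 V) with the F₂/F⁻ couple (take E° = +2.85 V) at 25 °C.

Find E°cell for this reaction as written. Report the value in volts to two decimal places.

+1.82 V

The F₂/F⁻ couple has the higher reduction potential, so it is the cathode; Br₂/Br⁻ is oxidised at the anode.
E°cell = E°(cathode) − E°(anode) = (+2.85) − (+1.03) = +1.82 V.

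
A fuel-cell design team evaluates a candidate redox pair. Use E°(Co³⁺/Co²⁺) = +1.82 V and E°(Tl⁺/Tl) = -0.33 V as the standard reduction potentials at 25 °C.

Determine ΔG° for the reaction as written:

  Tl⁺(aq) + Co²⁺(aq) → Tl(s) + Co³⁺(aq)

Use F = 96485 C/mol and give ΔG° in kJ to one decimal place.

+207.4 kJ

As written, Tl⁺/Tl is reduced (cathode) and Co³⁺/Co²⁺ is oxidised (anode), so E°cell = (-0.33) − (+1.82) = -2.15 V.
Balancing electrons gives n = 1.
ΔG° = −nFE° = −(1)(96485)(-2.15) = 207,443 J = +207.4 kJ.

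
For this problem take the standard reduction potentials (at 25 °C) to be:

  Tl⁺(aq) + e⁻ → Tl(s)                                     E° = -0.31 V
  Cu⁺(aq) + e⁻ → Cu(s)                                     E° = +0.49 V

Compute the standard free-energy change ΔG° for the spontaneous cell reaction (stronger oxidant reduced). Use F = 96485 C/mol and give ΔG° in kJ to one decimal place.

-77.2 kJ

Cu⁺/Cu (E° = +0.49 V) is the cathode; Tl⁺/Tl (E° = -0.31 V) is the anode, so E°cell = +0.80 V.
Balancing electrons gives n = 1 (lcm of 1 and 1).
ΔG° = −nFE° = −(1)(96485)(+0.80) = -77,188 J = -77.2 kJ.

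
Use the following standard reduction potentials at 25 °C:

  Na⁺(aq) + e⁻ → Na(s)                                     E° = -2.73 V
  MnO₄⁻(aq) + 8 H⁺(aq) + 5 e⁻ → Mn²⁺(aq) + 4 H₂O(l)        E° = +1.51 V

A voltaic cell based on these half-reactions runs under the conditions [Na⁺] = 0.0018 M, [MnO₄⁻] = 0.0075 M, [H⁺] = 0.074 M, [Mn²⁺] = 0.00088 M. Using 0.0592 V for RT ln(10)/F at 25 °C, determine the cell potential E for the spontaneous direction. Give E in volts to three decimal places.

+4.306 V

MnO₄⁻/Mn²⁺ is the cathode (higher E°), Na⁺/Na the anode: E°cell = +1.51 − (-2.73) = +4.24 V, n = 5.
Overall: MnO₄⁻(aq) + 8 H⁺(aq) + 5 Na(s) → Mn²⁺(aq) + 4 H₂O(l) + 5 Na⁺(aq)
Q = [Mn²⁺]·[Na⁺]^5 / ([MnO₄⁻]·[H⁺]^8); log Q = -5.608.
E = E° − (0.0592/n) log Q = +4.24 − (0.0592/5)(-5.608) = +4.306 V.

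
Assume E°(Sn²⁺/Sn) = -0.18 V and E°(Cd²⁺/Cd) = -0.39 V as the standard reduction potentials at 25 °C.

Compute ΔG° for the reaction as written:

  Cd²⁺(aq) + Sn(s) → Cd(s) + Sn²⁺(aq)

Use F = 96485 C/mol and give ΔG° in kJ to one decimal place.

+40.5 kJ

As written, Cd²⁺/Cd is reduced (cathode) and Sn²⁺/Sn is oxidised (anode), so E°cell = (-0.39) − (-0.18) = -0.21 V.
Balancing electrons gives n = 2.
ΔG° = −nFE° = −(2)(96485)(-0.21) = 40,524 J = +40.5 kJ.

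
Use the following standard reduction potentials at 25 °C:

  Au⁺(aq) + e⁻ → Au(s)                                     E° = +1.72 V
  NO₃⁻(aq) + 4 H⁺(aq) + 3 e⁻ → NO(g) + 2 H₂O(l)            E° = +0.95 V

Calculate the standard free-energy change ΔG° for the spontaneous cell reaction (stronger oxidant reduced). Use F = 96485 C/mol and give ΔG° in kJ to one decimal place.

Au⁺/Au (E° = +1.72 V) is the cathode; NO₃⁻/NO (E° = +0.95 V) is the anode, so E°cell = +0.77 V.
Balancing electrons gives n = 3 (lcm of 1 and 3).
ΔG° = −nFE° = −(3)(96485)(+0.77) = -222,880 J = -222.9 kJ.

-222.9 kJ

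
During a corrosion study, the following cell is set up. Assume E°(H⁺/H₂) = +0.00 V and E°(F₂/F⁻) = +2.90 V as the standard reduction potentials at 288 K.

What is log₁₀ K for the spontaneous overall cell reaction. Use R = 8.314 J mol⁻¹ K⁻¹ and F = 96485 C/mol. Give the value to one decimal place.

101.5

Cathode: F₂/F⁻; anode: H⁺/H₂. E°cell = (+2.90) − (+0.00) = +2.90 V, with n = 2.
ΔG° = −nFE° = −RT ln K, so ln K = nFE°/(RT) = (2)(96485)(+2.90) / ((8.314)(288)) = 233.714.
log₁₀ K = 233.714 / ln 10 = 101.5.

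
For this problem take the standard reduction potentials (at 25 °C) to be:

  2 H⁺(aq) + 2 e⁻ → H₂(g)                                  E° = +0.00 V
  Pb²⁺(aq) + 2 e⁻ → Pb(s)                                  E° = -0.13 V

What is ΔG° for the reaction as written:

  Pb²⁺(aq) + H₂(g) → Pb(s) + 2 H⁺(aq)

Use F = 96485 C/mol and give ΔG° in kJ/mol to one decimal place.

As written, Pb²⁺/Pb is reduced (cathode) and H⁺/H₂ is oxidised (anode), so E°cell = (-0.13) − (+0.00) = -0.13 V.
Balancing electrons gives n = 2.
ΔG° = −nFE° = −(2)(96485)(-0.13) = 25,086 J = +25.1 kJ/mol.

+25.1 kJ/mol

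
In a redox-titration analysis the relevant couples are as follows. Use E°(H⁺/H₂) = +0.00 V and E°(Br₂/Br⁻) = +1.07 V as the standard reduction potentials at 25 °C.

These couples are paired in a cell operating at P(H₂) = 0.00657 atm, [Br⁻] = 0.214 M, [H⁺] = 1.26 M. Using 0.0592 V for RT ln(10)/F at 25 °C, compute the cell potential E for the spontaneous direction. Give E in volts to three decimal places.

+1.039 V

Br₂/Br⁻ is the cathode (higher E°), H⁺/H₂ the anode: E°cell = +1.07 − (+0.00) = +1.07 V, n = 2.
Overall: Br₂(l) + H₂(g) → 2 Br⁻(aq) + 2 H⁺(aq)
Q = [Br⁻]^2·[H⁺]^2 / (P(H₂)); log Q = 1.044.
E = E° − (0.0592/n) log Q = +1.07 − (0.0592/2)(1.044) = +1.039 V.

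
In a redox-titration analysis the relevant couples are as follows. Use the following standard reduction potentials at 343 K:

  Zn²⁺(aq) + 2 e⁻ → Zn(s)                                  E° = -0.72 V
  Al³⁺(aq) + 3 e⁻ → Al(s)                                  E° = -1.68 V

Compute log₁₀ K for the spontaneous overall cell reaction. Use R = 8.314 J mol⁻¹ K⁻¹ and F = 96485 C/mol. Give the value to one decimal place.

Cathode: Zn²⁺/Zn; anode: Al³⁺/Al. E°cell = (-0.72) − (-1.68) = +0.96 V, with n = 6.
ΔG° = −nFE° = −RT ln K, so ln K = nFE°/(RT) = (6)(96485)(+0.96) / ((8.314)(343)) = 194.885.
log₁₀ K = 194.885 / ln 10 = 84.6.

84.6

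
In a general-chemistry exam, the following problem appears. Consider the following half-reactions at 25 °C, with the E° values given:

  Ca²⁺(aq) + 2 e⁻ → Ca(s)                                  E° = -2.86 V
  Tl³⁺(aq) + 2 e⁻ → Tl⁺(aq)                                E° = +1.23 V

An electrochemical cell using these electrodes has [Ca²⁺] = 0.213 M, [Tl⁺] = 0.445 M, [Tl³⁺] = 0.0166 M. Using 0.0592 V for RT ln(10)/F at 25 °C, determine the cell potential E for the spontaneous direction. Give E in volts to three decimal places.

Tl³⁺/Tl⁺ is the cathode (higher E°), Ca²⁺/Ca the anode: E°cell = +1.23 − (-2.86) = +4.09 V, n = 2.
Overall: Tl³⁺(aq) + Ca(s) → Tl⁺(aq) + Ca²⁺(aq)
Q = [Tl⁺]·[Ca²⁺] / ([Tl³⁺]); log Q = 0.757.
E = E° − (0.0592/n) log Q = +4.09 − (0.0592/2)(0.757) = +4.068 V.

+4.068 V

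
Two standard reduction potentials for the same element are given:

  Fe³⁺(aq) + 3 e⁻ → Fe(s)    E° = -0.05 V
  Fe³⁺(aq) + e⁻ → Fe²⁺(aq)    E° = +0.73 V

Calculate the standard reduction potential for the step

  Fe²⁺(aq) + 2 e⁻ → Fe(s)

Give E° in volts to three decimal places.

Sequential free energies add, so n₃E°₃ = n₁E°₁ + n₂E°₂.
With n₃ = 3, and the known step contributing 1×(+0.73) V, the unknown satisfies 2·E° = 3×(-0.05) − 1×(+0.73) = -0.880.
E° = -0.880 / 2 = -0.440 V.

-0.440 V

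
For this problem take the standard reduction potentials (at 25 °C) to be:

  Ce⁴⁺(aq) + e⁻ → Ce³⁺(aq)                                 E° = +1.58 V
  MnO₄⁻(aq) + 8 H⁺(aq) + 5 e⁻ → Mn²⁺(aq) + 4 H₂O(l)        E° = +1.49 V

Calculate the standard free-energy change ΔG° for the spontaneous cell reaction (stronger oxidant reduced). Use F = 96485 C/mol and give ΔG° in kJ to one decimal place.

-43.4 kJ

Ce⁴⁺/Ce³⁺ (E° = +1.58 V) is the cathode; MnO₄⁻/Mn²⁺ (E° = +1.49 V) is the anode, so E°cell = +0.09 V.
Balancing electrons gives n = 5 (lcm of 1 and 5).
ΔG° = −nFE° = −(5)(96485)(+0.09) = -43,418 J = -43.4 kJ.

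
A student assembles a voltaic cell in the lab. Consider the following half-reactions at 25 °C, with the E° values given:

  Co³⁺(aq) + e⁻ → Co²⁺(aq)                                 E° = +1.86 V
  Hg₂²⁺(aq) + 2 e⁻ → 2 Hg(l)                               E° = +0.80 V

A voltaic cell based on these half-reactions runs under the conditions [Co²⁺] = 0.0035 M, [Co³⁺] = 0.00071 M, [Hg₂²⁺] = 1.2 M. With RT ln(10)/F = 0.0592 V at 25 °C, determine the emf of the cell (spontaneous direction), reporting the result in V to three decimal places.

Co³⁺/Co²⁺ is the cathode (higher E°), Hg₂²⁺/Hg the anode: E°cell = +1.86 − (+0.80) = +1.06 V, n = 2.
Overall: 2 Co³⁺(aq) + 2 Hg(l) → 2 Co²⁺(aq) + Hg₂²⁺(aq)
Q = [Co²⁺]^2·[Hg₂²⁺] / ([Co³⁺]^2); log Q = 1.465.
E = E° − (0.0592/n) log Q = +1.06 − (0.0592/2)(1.465) = +1.017 V.

+1.017 V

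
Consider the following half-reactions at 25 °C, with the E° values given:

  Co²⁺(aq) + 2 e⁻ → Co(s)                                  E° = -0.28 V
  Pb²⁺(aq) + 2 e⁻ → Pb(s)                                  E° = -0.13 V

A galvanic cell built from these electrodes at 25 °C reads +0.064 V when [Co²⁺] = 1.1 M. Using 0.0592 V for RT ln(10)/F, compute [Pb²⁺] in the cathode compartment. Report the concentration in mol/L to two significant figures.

0.0014 M

Pb²⁺/Pb is the cathode, Co²⁺/Co the anode: E°cell = +0.15 V, n = 2.
Overall reaction: Pb²⁺(aq) + Co(s) → Pb(s) + Co²⁺(aq); Q = [Co²⁺]^1/[Pb²⁺]^1.
From E = E° − (0.0592/n) log Q: log Q = (E° − E)·n/0.0592 = (+0.15 − (+0.064))·2/0.0592 = 2.9054.
So 1·log[Pb²⁺] = 1·log(1.1) − log Q = 0.0414 − (2.9054) = -2.8640; [Pb²⁺] = 10^(-2.8640) ≈ 0.0014 M.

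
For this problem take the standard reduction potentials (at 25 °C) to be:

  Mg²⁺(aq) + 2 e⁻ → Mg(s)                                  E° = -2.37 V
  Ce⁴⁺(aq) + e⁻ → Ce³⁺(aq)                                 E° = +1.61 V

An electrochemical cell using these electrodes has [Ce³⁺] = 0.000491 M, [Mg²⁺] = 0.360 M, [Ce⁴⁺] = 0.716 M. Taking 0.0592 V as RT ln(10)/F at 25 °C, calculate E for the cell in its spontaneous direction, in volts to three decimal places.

+4.180 V

Ce⁴⁺/Ce³⁺ is the cathode (higher E°), Mg²⁺/Mg the anode: E°cell = +1.61 − (-2.37) = +3.98 V, n = 2.
Overall: 2 Ce⁴⁺(aq) + Mg(s) → 2 Ce³⁺(aq) + Mg²⁺(aq)
Q = [Ce³⁺]^2·[Mg²⁺] / ([Ce⁴⁺]^2); log Q = -6.771.
E = E° − (0.0592/n) log Q = +3.98 − (0.0592/2)(-6.771) = +4.180 V.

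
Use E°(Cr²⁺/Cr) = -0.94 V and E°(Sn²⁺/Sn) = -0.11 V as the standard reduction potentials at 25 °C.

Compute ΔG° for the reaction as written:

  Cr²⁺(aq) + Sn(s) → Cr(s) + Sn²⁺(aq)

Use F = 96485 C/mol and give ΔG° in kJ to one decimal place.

As written, Cr²⁺/Cr is reduced (cathode) and Sn²⁺/Sn is oxidised (anode), so E°cell = (-0.94) − (-0.11) = -0.83 V.
Balancing electrons gives n = 2.
ΔG° = −nFE° = −(2)(96485)(-0.83) = 160,165 J = +160.2 kJ.

+160.2 kJ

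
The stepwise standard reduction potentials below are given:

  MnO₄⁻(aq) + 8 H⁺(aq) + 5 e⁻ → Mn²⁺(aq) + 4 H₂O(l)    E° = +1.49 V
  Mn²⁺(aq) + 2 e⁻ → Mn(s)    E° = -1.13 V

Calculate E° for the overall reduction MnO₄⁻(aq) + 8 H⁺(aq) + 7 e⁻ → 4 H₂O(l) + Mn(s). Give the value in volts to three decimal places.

Adding the free-energy changes (−nFE°) of the two steps gives −n₃FE°₃ = −n₁FE°₁ − n₂FE°₂.
E°₃ = (5×+1.49 + 2×-1.13) / 7 = (+5.190) / 7 = +0.741 V.
Simply averaging or adding the two E° values would be wrong; the electron-weighted sum is required.

+0.741 V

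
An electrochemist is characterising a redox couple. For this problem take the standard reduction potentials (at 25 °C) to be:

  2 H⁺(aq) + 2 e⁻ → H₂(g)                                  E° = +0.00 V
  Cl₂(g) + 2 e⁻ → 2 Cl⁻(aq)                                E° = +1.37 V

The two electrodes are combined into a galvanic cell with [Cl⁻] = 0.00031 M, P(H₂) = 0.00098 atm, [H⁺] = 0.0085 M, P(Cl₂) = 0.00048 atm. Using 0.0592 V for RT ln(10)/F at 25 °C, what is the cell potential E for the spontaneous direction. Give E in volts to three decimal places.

+1.513 V

Cl₂/Cl⁻ is the cathode (higher E°), H⁺/H₂ the anode: E°cell = +1.37 − (+0.00) = +1.37 V, n = 2.
Overall: Cl₂(g) + H₂(g) → 2 Cl⁻(aq) + 2 H⁺(aq)
Q = [Cl⁻]^2·[H⁺]^2 / (P(Cl₂)·P(H₂)); log Q = -4.831.
E = E° − (0.0592/n) log Q = +1.37 − (0.0592/2)(-4.831) = +1.513 V.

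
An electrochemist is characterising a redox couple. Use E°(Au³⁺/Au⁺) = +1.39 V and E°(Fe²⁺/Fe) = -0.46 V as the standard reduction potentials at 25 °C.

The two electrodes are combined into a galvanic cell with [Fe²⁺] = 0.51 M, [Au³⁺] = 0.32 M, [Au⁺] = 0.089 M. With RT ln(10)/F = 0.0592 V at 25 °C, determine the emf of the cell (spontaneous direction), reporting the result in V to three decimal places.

+1.875 V

Au³⁺/Au⁺ is the cathode (higher E°), Fe²⁺/Fe the anode: E°cell = +1.39 − (-0.46) = +1.85 V, n = 2.
Overall: Au³⁺(aq) + Fe(s) → Au⁺(aq) + Fe²⁺(aq)
Q = [Au⁺]·[Fe²⁺] / ([Au³⁺]); log Q = -0.848.
E = E° − (0.0592/n) log Q = +1.85 − (0.0592/2)(-0.848) = +1.875 V.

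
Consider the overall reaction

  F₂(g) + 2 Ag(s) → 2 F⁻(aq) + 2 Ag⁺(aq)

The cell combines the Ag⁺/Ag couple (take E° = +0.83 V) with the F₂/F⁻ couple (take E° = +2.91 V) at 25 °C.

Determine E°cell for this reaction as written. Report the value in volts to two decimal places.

+2.08 V

The F₂/F⁻ couple has the higher reduction potential, so it is the cathode; Ag⁺/Ag is oxidised at the anode.
E°cell = E°(cathode) − E°(anode) = (+2.91) − (+0.83) = +2.08 V.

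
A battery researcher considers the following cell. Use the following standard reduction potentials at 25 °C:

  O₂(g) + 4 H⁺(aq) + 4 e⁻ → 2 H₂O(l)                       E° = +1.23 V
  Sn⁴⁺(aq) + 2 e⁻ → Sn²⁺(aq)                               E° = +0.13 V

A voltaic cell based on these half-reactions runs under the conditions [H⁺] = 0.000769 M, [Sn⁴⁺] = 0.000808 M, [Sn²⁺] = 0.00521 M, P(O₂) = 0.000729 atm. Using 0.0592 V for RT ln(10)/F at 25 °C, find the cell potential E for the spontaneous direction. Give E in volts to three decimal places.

O₂/H₂O is the cathode (higher E°), Sn⁴⁺/Sn²⁺ the anode: E°cell = +1.23 − (+0.13) = +1.10 V, n = 4.
Overall: O₂(g) + 4 H⁺(aq) + 2 Sn²⁺(aq) → 2 H₂O(l) + 2 Sn⁴⁺(aq)
Q = [Sn⁴⁺]^2 / (P(O₂)·[H⁺]^4·[Sn²⁺]^2); log Q = 13.975.
E = E° − (0.0592/n) log Q = +1.10 − (0.0592/4)(13.975) = +0.893 V.

+0.893 V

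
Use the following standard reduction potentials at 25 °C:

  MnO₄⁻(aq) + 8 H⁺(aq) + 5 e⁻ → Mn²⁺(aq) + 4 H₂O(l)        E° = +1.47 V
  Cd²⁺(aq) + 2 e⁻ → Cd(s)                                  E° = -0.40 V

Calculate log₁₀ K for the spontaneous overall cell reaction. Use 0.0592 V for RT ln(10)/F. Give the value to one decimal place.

Cathode: MnO₄⁻/Mn²⁺; anode: Cd²⁺/Cd. E°cell = +1.87 V, n = 10.
log K = nE°cell / 0.0592 = (10)(+1.87) / 0.0592 = 315.9.

315.9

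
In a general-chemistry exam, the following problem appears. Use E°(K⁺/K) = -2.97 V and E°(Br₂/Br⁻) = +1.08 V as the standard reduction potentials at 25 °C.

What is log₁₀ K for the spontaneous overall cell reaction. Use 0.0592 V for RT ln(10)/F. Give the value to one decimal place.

Cathode: Br₂/Br⁻; anode: K⁺/K. E°cell = +4.05 V, n = 2.
log K = nE°cell / 0.0592 = (2)(+4.05) / 0.0592 = 136.8.

136.8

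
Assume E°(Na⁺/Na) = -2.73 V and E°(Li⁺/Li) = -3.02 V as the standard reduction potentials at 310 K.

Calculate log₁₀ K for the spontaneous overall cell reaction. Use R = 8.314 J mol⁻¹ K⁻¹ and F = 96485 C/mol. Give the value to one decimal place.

4.7

Cathode: Na⁺/Na; anode: Li⁺/Li. E°cell = (-2.73) − (-3.02) = +0.29 V, with n = 1.
ΔG° = −nFE° = −RT ln K, so ln K = nFE°/(RT) = (1)(96485)(+0.29) / ((8.314)(310)) = 10.856.
log₁₀ K = 10.856 / ln 10 = 4.7.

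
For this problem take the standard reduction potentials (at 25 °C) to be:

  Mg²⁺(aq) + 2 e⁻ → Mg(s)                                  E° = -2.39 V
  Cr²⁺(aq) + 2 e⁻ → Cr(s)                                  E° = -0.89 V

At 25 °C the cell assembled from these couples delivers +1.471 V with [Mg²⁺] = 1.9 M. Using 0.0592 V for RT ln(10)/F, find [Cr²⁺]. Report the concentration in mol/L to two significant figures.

0.20 M

Cr²⁺/Cr is the cathode, Mg²⁺/Mg the anode: E°cell = +1.50 V, n = 2.
Overall reaction: Cr²⁺(aq) + Mg(s) → Cr(s) + Mg²⁺(aq); Q = [Mg²⁺]^1/[Cr²⁺]^1.
From E = E° − (0.0592/n) log Q: log Q = (E° − E)·n/0.0592 = (+1.50 − (+1.471))·2/0.0592 = 0.9797.
So 1·log[Cr²⁺] = 1·log(1.9) − log Q = 0.2788 − (0.9797) = -0.7009; [Cr²⁺] = 10^(-0.7009) ≈ 0.20 M.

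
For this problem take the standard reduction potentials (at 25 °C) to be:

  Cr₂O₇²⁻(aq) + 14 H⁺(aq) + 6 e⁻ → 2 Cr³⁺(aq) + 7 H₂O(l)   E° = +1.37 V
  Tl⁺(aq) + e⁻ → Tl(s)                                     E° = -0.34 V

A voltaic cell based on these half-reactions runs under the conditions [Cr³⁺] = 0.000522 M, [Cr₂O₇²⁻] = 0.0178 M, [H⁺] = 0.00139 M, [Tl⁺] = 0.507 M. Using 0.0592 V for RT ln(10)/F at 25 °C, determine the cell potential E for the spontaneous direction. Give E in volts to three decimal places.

Cr₂O₇²⁻/Cr³⁺ is the cathode (higher E°), Tl⁺/Tl the anode: E°cell = +1.37 − (-0.34) = +1.71 V, n = 6.
Overall: Cr₂O₇²⁻(aq) + 14 H⁺(aq) + 6 Tl(s) → 2 Cr³⁺(aq) + 7 H₂O(l) + 6 Tl⁺(aq)
Q = [Cr³⁺]^2·[Tl⁺]^6 / ([Cr₂O₇²⁻]·[H⁺]^14); log Q = 33.413.
E = E° − (0.0592/n) log Q = +1.71 − (0.0592/6)(33.413) = +1.380 V.

+1.380 V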